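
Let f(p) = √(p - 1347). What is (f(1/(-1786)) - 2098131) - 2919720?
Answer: -5017851 + I*√4296656998/1786 ≈ -5.0178e+6 + 36.701*I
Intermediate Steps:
f(p) = √(-1347 + p)
(f(1/(-1786)) - 2098131) - 2919720 = (√(-1347 + 1/(-1786)) - 2098131) - 2919720 = (√(-1347 - 1/1786) - 2098131) - 2919720 = (√(-2405743/1786) - 2098131) - 2919720 = (I*√4296656998/1786 - 2098131) - 2919720 = (-2098131 + I*√4296656998/1786) - 2919720 = -5017851 + I*√4296656998/1786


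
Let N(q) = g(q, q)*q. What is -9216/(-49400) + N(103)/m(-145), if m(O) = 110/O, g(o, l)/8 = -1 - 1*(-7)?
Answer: -442660728/67925 ≈ -6516.9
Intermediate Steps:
g(o, l) = 48 (g(o, l) = 8*(-1 - 1*(-7)) = 8*(-1 + 7) = 8*6 = 48)
N(q) = 48*q
-9216/(-49400) + N(103)/m(-145) = -9216/(-49400) + (48*103)/((110/(-145))) = -9216*(-1/49400) + 4944/((110*(-1/145))) = 1152/6175 + 4944/(-22/29) = 1152/6175 + 4944*(-29/22) = 1152/6175 - 71688/11 = -442660728/67925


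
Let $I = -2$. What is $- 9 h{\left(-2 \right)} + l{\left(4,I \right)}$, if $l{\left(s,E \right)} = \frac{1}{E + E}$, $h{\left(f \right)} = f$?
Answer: $\frac{71}{4} \approx 17.75$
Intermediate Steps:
$l{\left(s,E \right)} = \frac{1}{2 E}$
$- 9 h{\left(-2 \right)} + l{\left(4,I \right)} = \left(-9\right) \left(-2\right) + \frac{1}{2 \left(-2\right)} = 18 + \frac{1}{2} \left(- \frac{1}{2}\right) = 18 - \frac{1}{4} = \frac{71}{4}$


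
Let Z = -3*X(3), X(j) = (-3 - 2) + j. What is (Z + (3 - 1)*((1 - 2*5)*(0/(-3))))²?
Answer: 36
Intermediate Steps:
X(j) = -5 + j
Z = 6 (Z = -3*(-5 + 3) = -3*(-2) = 6)
(Z + (3 - 1)*((1 - 2*5)*(0/(-3))))² = (6 + (3 - 1)*((1 - 2*5)*(0/(-3))))² = (6 + 2*((1 - 10)*(0*(-⅓))))² = (6 + 2*(-9*0))² = (6 + 2*0)² = (6 + 0)² = 6² = 36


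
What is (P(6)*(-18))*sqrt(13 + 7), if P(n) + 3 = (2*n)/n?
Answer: 36*sqrt(5) ≈ 80.498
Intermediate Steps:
P(n) = -1 (P(n) = -3 + (2*n)/n = -3 + 2 = -1)
(P(6)*(-18))*sqrt(13 + 7) = (-1*(-18))*sqrt(13 + 7) = 18*sqrt(20) = 18*(2*sqrt(5)) = 36*sqrt(5)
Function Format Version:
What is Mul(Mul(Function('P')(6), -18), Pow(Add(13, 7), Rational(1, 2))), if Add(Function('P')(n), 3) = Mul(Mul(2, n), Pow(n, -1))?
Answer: Mul(36, Pow(5, Rational(1, 2))) ≈ 80.498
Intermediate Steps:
Function('P')(n) = -1 (Function('P')(n) = Add(-3, Mul(Mul(2, n), Pow(n, -1))) = Add(-3, 2) = -1)
Mul(Mul(Function('P')(6), -18), Pow(Add(13, 7), Rational(1, 2))) = Mul(Mul(-1, -18), Pow(Add(13, 7), Rational(1, 2))) = Mul(18, Pow(20, Rational(1, 2))) = Mul(18, Mul(2, Pow(5, Rational(1, 2)))) = Mul(36, Pow(5, Rational(1, 2)))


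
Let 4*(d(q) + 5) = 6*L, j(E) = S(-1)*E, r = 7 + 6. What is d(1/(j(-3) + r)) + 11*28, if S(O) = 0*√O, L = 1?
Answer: 609/2 ≈ 304.50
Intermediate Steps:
r = 13
S(O) = 0
j(E) = 0 (j(E) = 0*E = 0)
d(q) = -7/2 (d(q) = -5 + (6*1)/4 = -5 + (¼)*6 = -5 + 3/2 = -7/2)
d(1/(j(-3) + r)) + 11*28 = -7/2 + 11*28 = -7/2 + 308 = 609/2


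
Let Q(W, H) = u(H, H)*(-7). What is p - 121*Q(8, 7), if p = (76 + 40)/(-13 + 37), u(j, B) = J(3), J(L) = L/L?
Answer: 5111/6 ≈ 851.83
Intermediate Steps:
J(L) = 1
u(j, B) = 1
Q(W, H) = -7 (Q(W, H) = 1*(-7) = -7)
p = 29/6 (p = 116/24 = 116*(1/24) = 29/6 ≈ 4.8333)
p - 121*Q(8, 7) = 29/6 - 121*(-7) = 29/6 + 847 = 5111/6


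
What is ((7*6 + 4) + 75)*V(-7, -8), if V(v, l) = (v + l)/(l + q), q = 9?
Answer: -1815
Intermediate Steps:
V(v, l) = (l + v)/(9 + l) (V(v, l) = (v + l)/(l + 9) = (l + v)/(9 + l))
((7*6 + 4) + 75)*V(-7, -8) = ((7*6 + 4) + 75)*((-8 - 7)/(9 - 8)) = ((42 + 4) + 75)*(-15/1) = (46 + 75)*(1*(-15)) = 121*(-15) = -1815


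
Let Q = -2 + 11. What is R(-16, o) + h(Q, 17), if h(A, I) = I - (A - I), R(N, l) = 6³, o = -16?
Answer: 241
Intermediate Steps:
Q = 9
R(N, l) = 216
h(A, I) = -A + 2*I (h(A, I) = I + (I - A) = -A + 2*I)
R(-16, o) + h(Q, 17) = 216 + (-1*9 + 2*17) = 216 + (-9 + 34) = 216 + 25 = 241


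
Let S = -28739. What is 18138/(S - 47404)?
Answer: -6046/25381 ≈ -0.23821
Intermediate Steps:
18138/(S - 47404) = 18138/(-28739 - 47404) = 18138/(-76143) = 18138*(-1/76143) = -6046/25381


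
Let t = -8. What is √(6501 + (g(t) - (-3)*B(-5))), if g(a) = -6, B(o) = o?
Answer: 36*√5 ≈ 80.498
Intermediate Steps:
√(6501 + (g(t) - (-3)*B(-5))) = √(6501 + (-6 - (-3)*(-5))) = √(6501 + (-6 - 3*5)) = √(6501 + (-6 - 15)) = √(6501 - 21) = √6480 = 36*√5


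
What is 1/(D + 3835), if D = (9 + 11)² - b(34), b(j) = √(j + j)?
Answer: 4235/17935157 + 2*√17/17935157 ≈ 0.00023659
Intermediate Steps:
b(j) = √2*√j (b(j) = √(2*j) = √2*√j)
D = 400 - 2*√17 (D = (9 + 11)² - √2*√34 = 20² - 2*√17 = 400 - 2*√17 ≈ 391.75)
1/(D + 3835) = 1/((400 - 2*√17) + 3835) = 1/(4235 - 2*√17)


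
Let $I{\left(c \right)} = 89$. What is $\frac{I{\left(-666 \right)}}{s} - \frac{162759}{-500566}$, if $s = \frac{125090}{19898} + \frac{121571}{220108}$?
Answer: $\frac{99996342220934909}{7496558878742274} \approx 13.339$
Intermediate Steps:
$s = \frac{14976164739}{2189854492}$ ($s = 125090 \cdot \frac{1}{19898} + 121571 \cdot \frac{1}{220108} = \frac{62545}{9949} + \frac{121571}{220108} = \frac{14976164739}{2189854492} \approx 6.8389$)
$\frac{I{\left(-666 \right)}}{s} - \frac{162759}{-500566} = \frac{89}{\frac{14976164739}{2189854492}} - \frac{162759}{-500566} = 89 \cdot \frac{2189854492}{14976164739} - - \frac{162759}{500566} = \frac{194897049788}{14976164739} + \frac{162759}{500566} = \frac{99996342220934909}{7496558878742274}$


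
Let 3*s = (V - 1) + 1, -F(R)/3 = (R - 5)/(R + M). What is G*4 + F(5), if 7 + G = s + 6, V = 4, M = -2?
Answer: 4/3 ≈ 1.3333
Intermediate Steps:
F(R) = -3*(-5 + R)/(-2 + R) (F(R) = -3*(R - 5)/(R - 2) = -3*(-5 + R)/(-2 + R))
s = 4/3 (s = ((4 - 1) + 1)/3 = (3 + 1)/3 = (⅓)*4 = 4/3 ≈ 1.3333)
G = ⅓ (G = -7 + (4/3 + 6) = -7 + 22/3 = ⅓ ≈ 0.33333)
G*4 + F(5) = (⅓)*4 + 3*(5 - 1*5)/(-2 + 5) = 4/3 + 3*(5 - 5)/3 = 4/3 + 3*(⅓)*0 = 4/3 + 0 = 4/3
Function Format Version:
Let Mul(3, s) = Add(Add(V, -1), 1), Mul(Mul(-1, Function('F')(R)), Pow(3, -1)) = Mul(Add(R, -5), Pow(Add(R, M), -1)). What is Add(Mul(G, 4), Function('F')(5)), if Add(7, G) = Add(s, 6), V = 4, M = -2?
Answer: Rational(4, 3) ≈ 1.3333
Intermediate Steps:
Function('F')(R) = Mul(-3, Pow(Add(-2, R), -1), Add(-5, R)) (Function('F')(R) = Mul(-3, Mul(Add(R, -5), Pow(Add(R, -2), -1))) = Mul(-3, Mul(Add(-5, R), Pow(Add(-2, R), -1))) = Mul(-3, Mul(Pow(Add(-2, R), -1), Add(-5, R))) = Mul(-3, Pow(Add(-2, R), -1), Add(-5, R)))
s = Rational(4, 3) (s = Mul(Rational(1, 3), Add(Add(4, -1), 1)) = Mul(Rational(1, 3), Add(3, 1)) = Mul(Rational(1, 3), 4) = Rational(4, 3) ≈ 1.3333)
G = Rational(1, 3) (G = Add(-7, Add(Rational(4, 3), 6)) = Add(-7, Rational(22, 3)) = Rational(1, 3) ≈ 0.33333)
Add(Mul(G, 4), Function('F')(5)) = Add(Mul(Rational(1, 3), 4), Mul(3, Pow(Add(-2, 5), -1), Add(5, Mul(-1, 5)))) = Add(Rational(4, 3), Mul(3, Pow(3, -1), Add(5, -5))) = Add(Rational(4, 3), Mul(3, Rational(1, 3), 0)) = Add(Rational(4, 3), 0) = Rational(4, 3)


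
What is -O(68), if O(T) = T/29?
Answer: -68/29 ≈ -2.3448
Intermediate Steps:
O(T) = T/29 (O(T) = T*(1/29) = T/29)
-O(68) = -68/29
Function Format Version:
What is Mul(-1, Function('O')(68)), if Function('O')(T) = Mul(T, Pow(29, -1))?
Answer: Rational(-68, 29) ≈ -2.3448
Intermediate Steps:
Function('O')(T) = Mul(Rational(1, 29), T) (Function('O')(T) = Mul(T, Rational(1, 29)) = Mul(Rational(1, 29), T))
Mul(-1, Function('O')(68)) = Mul(-1, Mul(Rational(1, 29), 68)) = Mul(-1, Rational(68, 29)) = Rational(-68, 29)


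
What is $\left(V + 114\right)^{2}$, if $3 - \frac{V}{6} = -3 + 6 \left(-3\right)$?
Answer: $66564$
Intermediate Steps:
$V = 144$ ($V = 18 - 6 \left(-3 + 6 \left(-3\right)\right) = 18 - 6 \left(-3 - 18\right) = 18 - -126 = 18 + 126 = 144$)
$\left(V + 114\right)^{2} = \left(144 + 114\right)^{2} = 258^{2} = 66564$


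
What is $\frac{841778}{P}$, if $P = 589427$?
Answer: $\frac{841778}{589427} \approx 1.4281$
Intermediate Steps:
$\frac{841778}{P} = \frac{841778}{589427}$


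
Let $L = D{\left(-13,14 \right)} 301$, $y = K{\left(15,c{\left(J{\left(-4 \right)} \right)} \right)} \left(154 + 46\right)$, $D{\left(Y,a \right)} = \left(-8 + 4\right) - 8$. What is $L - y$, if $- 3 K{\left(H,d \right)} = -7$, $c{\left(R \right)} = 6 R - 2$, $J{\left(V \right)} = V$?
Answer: $- \frac{12236}{3} \approx -4078.7$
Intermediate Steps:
$c{\left(R \right)} = -2 + 6 R$
$D{\left(Y,a \right)} = -12$ ($D{\left(Y,a \right)} = -4 - 8 = -12$)
$K{\left(H,d \right)} = \frac{7}{3}$ ($K{\left(H,d \right)} = \left(- \frac{1}{3}\right) \left(-7\right) = \frac{7}{3}$)
$y = \frac{1400}{3}$ ($y = \frac{7 \left(154 + 46\right)}{3} = \frac{7}{3} \cdot 200 = \frac{1400}{3} \approx 466.67$)
$L = -3612$ ($L = \left(-12\right) 301 = -3612$)
$L - y = -3612 - \frac{1400}{3} = - \frac{12236}{3}$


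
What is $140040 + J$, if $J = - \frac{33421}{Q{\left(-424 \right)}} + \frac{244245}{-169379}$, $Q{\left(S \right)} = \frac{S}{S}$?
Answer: $\frac{18058775356}{169379} \approx 1.0662 \cdot 10^{5}$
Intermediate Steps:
$Q{\left(S \right)} = 1$
$J = - \frac{5661059804}{169379}$ ($J = - \frac{33421}{1} + \frac{244245}{-169379} = \left(-33421\right) 1 + 244245 \left(- \frac{1}{169379}\right) = -33421 - \frac{244245}{169379} = - \frac{5661059804}{169379} \approx -33422.0$)
$140040 + J = 140040 - \frac{5661059804}{169379} = \frac{18058775356}{169379}$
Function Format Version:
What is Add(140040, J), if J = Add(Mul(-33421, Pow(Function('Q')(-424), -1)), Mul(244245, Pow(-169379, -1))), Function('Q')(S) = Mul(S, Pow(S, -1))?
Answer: Rational(18058775356, 169379) ≈ 1.0662e+5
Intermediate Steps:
Function('Q')(S) = 1
J = Rational(-5661059804, 169379) (J = Add(Mul(-33421, Pow(1, -1)), Mul(244245, Pow(-169379, -1))) = Add(Mul(-33421, 1), Mul(244245, Rational(-1, 169379))) = Add(-33421, Rational(-244245, 169379)) = Rational(-5661059804, 169379) ≈ -33422.)
Add(140040, J) = Add(140040, Rational(-5661059804, 169379)) = Rational(18058775356, 169379)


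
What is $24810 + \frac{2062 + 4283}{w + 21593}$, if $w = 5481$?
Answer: $\frac{671712285}{27074} \approx 24810.0$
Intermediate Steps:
$24810 + \frac{2062 + 4283}{w + 21593} = 24810 + \frac{2062 + 4283}{5481 + 21593} = 24810 + \frac{6345}{27074} = \frac{671712285}{27074}$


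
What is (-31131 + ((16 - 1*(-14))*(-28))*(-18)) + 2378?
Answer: -13633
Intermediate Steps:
(-31131 + ((16 - 1*(-14))*(-28))*(-18)) + 2378 = (-31131 + ((16 + 14)*(-28))*(-18)) + 2378 = (-31131 + (30*(-28))*(-18)) + 2378 = (-31131 - 840*(-18)) + 2378 = (-31131 + 15120) + 2378 = -16011 + 2378 = -13633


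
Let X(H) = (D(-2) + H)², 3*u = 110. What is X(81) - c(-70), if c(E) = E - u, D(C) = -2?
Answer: 19043/3 ≈ 6347.7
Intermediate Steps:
u = 110/3 (u = (⅓)*110 = 110/3 ≈ 36.667)
c(E) = -110/3 + E (c(E) = E - 1*110/3 = E - 110/3 = -110/3 + E)
X(H) = (-2 + H)²
X(81) - c(-70) = (-2 + 81)² - (-110/3 - 70) = 79² - 1*(-320/3) = 6241 + 320/3 = 19043/3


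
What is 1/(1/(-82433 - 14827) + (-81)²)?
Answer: 97260/638122859 ≈ 0.00015242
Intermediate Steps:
1/(1/(-82433 - 14827) + (-81)²) = 1/(1/(-97260) + 6561) = 1/(-1/97260 + 6561) = 1/(638122859/97260) = 97260/638122859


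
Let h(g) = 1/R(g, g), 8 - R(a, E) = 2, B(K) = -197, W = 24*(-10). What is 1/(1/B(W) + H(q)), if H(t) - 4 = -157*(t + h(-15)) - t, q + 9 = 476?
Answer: -1182/87241259 ≈ -1.3549e-5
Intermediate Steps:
W = -240
q = 467 (q = -9 + 476 = 467)
R(a, E) = 6 (R(a, E) = 8 - 1*2 = 8 - 2 = 6)
h(g) = 1/6
H(t) = -133/6 - 158*t (H(t) = 4 + (-157*(t + 1/6) - t) = 4 + (-157*(1/6 + t) - t) = 4 + ((-157/6 - 157*t) - t) = 4 + (-157/6 - 158*t) = -133/6 - 158*t)
1/(1/B(W) + H(q)) = 1/(1/(-197) + (-133/6 - 158*467)) = 1/(-1/197 + (-133/6 - 73786)) = 1/(-1/197 - 442849/6) = 1/(-87241259/1182) = -1182/87241259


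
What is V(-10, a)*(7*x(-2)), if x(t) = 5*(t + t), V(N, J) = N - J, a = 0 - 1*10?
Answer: 0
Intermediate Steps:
a = -10 (a = 0 - 10 = -10)
x(t) = 10*t (x(t) = 5*(2*t) = 10*t)
V(-10, a)*(7*x(-2)) = (-10 - 1*(-10))*(7*(10*(-2))) = (-10 + 10)*(7*(-20)) = 0*(-140) = 0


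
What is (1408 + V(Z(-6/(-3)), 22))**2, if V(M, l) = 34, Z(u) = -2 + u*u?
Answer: 2079364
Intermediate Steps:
Z(u) = -2 + u**2
(1408 + V(Z(-6/(-3)), 22))**2 = (1408 + 34)**2 = 1442**2 = 2079364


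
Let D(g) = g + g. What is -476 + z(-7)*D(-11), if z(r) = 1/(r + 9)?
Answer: -487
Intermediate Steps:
D(g) = 2*g
z(r) = 1/(9 + r)
-476 + z(-7)*D(-11) = -476 + (2*(-11))/(9 - 7) = -476 - 22/2 = -476 + (1/2)*(-22) = -476 - 11 = -487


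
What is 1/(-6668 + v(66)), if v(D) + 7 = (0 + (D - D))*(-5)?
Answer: -1/6675 ≈ -0.00014981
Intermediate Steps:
v(D) = -7 (v(D) = -7 + (0 + (D - D))*(-5) = -7 + (0 + 0)*(-5) = -7 + 0*(-5) = -7 + 0 = -7)
1/(-6668 + v(66)) = 1/(-6668 - 7) = 1/(-6675) = -1/6675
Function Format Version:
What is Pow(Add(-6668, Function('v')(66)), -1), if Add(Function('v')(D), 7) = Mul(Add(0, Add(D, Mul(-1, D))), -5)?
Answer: Rational(-1, 6675) ≈ -0.00014981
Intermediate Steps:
Function('v')(D) = -7 (Function('v')(D) = Add(-7, Mul(Add(0, Add(D, Mul(-1, D))), -5)) = Add(-7, Mul(Add(0, 0), -5)) = Add(-7, Mul(0, -5)) = Add(-7, 0) = -7)
Pow(Add(-6668, Function('v')(66)), -1) = Pow(Add(-6668, -7), -1) = Pow(-6675, -1) = Rational(-1, 6675)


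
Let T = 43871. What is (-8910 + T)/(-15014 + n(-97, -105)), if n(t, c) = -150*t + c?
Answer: -34961/569 ≈ -61.443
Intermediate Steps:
n(t, c) = c - 150*t
(-8910 + T)/(-15014 + n(-97, -105)) = (-8910 + 43871)/(-15014 + (-105 - 150*(-97))) = 34961/(-15014 + (-105 + 14550)) = 34961/(-15014 + 14445) = 34961/(-569) = 34961*(-1/569) = -34961/569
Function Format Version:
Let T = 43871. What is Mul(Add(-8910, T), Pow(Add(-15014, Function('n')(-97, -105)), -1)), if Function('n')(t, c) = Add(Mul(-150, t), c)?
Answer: Rational(-34961, 569) ≈ -61.443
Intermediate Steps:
Function('n')(t, c) = Add(c, Mul(-150, t))
Mul(Add(-8910, T), Pow(Add(-15014, Function('n')(-97, -105)), -1)) = Mul(Add(-8910, 43871), Pow(Add(-15014, Add(-105, Mul(-150, -97))), -1)) = Mul(34961, Pow(Add(-15014, Add(-105, 14550)), -1)) = Mul(34961, Pow(Add(-15014, 14445), -1)) = Mul(34961, Pow(-569, -1)) = Mul(34961, Rational(-1, 569)) = Rational(-34961, 569)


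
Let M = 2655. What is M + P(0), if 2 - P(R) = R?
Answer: 2657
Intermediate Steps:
P(R) = 2 - R
M + P(0) = 2655 + (2 - 1*0) = 2655 + (2 + 0) = 2655 + 2 = 2657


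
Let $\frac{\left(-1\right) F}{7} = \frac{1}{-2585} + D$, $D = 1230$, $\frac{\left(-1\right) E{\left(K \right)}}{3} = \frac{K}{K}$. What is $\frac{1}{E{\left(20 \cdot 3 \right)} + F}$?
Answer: $- \frac{2585}{22264598} \approx -0.0001161$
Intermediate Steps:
$E{\left(K \right)} = -3$ ($E{\left(K \right)} = - 3 \frac{K}{K} = \left(-3\right) 1 = -3$)
$F = - \frac{22256843}{2585}$ ($F = - 7 \left(\frac{1}{-2585} + 1230\right) = - 7 \left(- \frac{1}{2585} + 1230\right) = \left(-7\right) \frac{3179549}{2585} = - \frac{22256843}{2585} \approx -8610.0$)
$\frac{1}{E{\left(20 \cdot 3 \right)} + F} = \frac{1}{-3 - \frac{22256843}{2585}} = \frac{1}{- \frac{22264598}{2585}} = - \frac{2585}{22264598}$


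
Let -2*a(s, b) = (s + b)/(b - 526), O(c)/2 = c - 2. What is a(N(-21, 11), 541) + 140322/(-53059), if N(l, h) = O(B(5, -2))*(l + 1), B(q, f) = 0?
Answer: -12386433/530590 ≈ -23.345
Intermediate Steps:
O(c) = -4 + 2*c (O(c) = 2*(c - 2) = 2*(-2 + c) = -4 + 2*c)
N(l, h) = -4 - 4*l (N(l, h) = (-4 + 2*0)*(l + 1) = (-4 + 0)*(1 + l) = -4*(1 + l) = -4 - 4*l)
a(s, b) = -(b + s)/(2*(-526 + b)) (a(s, b) = -(s + b)/(2*(b - 526)) = -(b + s)/(2*(-526 + b)))
a(N(-21, 11), 541) + 140322/(-53059) = (-1*541 - (-4 - 4*(-21)))/(2*(-526 + 541)) + 140322/(-53059) = (½)*(-541 - (-4 + 84))/15 + 140322*(-1/53059) = (½)*(1/15)*(-541 - 1*80) - 140322/53059 = (½)*(1/15)*(-541 - 80) - 140322/53059 = (½)*(1/15)*(-621) - 140322/53059 = -207/10 - 140322/53059 = -12386433/530590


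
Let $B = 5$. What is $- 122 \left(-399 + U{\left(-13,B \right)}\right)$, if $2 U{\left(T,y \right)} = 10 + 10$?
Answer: $47458$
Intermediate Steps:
$U{\left(T,y \right)} = 10$ ($U{\left(T,y \right)} = \frac{10 + 10}{2} = \frac{1}{2} \cdot 20 = 10$)
$- 122 \left(-399 + U{\left(-13,B \right)}\right) = - 122 \left(-399 + 10\right) = \left(-122\right) \left(-389\right) = 47458$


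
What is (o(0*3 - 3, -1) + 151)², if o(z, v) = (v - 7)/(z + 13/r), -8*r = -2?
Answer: 54626881/2401 ≈ 22752.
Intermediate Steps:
r = ¼ (r = -⅛*(-2) = ¼ ≈ 0.25000)
o(z, v) = (-7 + v)/(52 + z) (o(z, v) = (v - 7)/(z + 13/(¼)) = (-7 + v)/(z + 13*4) = (-7 + v)/(z + 52) = (-7 + v)/(52 + z))
(o(0*3 - 3, -1) + 151)² = ((-7 - 1)/(52 + (0*3 - 3)) + 151)² = (-8/(52 + (0 - 3)) + 151)² = (-8/(52 - 3) + 151)² = (-8/49 + 151)² = (7391/49)² = 54626881/2401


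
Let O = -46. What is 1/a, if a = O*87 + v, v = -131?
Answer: -1/4133 ≈ -0.00024196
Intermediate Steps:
a = -4133 (a = -46*87 - 131 = -4002 - 131 = -4133)
1/a = 1/(-4133) = -1/4133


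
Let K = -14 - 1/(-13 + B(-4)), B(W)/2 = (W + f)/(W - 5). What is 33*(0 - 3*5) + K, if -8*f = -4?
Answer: -55981/110 ≈ -508.92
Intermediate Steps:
f = ½ (f = -⅛*(-4) = ½ ≈ 0.50000)
B(W) = 2*(½ + W)/(-5 + W) (B(W) = 2*((W + ½)/(W - 5)) = 2*((½ + W)/(-5 + W)) = 2*(½ + W)/(-5 + W))
K = -1531/110 (K = -14 - 1/(-13 + (1 + 2*(-4))/(-5 - 4)) = -14 - 1/(-13 + (1 - 8)/(-9)) = -14 - 1/(-13 - ⅑*(-7)) = -14 - 1/(-13 + 7/9) = -14 - 1/(-110/9) = -14 - 1*(-9/110) = -14 + 9/110 = -1531/110 ≈ -13.918)
33*(0 - 3*5) + K = 33*(0 - 3*5) - 1531/110 = 33*(0 - 15) - 1531/110 = 33*(-15) - 1531/110 = -495 - 1531/110 = -55981/110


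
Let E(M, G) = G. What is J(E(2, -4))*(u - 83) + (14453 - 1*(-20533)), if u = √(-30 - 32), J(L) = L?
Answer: 35318 - 4*I*√62 ≈ 35318.0 - 31.496*I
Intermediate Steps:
u = I*√62 (u = √(-62) = I*√62 ≈ 7.874*I)
J(E(2, -4))*(u - 83) + (14453 - 1*(-20533)) = -4*(I*√62 - 83) + (14453 - 1*(-20533)) = -4*(-83 + I*√62) + (14453 + 20533) = (332 - 4*I*√62) + 34986 = 35318 - 4*I*√62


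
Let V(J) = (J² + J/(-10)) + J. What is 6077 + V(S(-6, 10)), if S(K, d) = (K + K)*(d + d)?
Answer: 63461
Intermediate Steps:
S(K, d) = 4*K*d (S(K, d) = (2*K)*(2*d) = 4*K*d)
V(J) = J² + 9*J/10 (V(J) = (J² - J/10) + J = J² + 9*J/10)
6077 + V(S(-6, 10)) = 6077 + (4*(-6)*10)*(9 + 10*(4*(-6)*10))/10 = 6077 + (⅒)*(-240)*(9 + 10*(-240)) = 6077 + (⅒)*(-240)*(9 - 2400) = 6077 + (⅒)*(-240)*(-2391) = 6077 + 57384 = 63461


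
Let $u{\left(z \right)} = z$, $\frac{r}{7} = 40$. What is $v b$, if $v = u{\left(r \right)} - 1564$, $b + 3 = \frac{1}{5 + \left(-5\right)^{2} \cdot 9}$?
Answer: $\frac{442338}{115} \approx 3846.4$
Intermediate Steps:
$r = 280$ ($r = 7 \cdot 40 = 280$)
$b = - \frac{689}{230}$ ($b = -3 + \frac{1}{5 + \left(-5\right)^{2} \cdot 9} = -3 + \frac{1}{5 + 25 \cdot 9} = -3 + \frac{1}{5 + 225} = -3 + \frac{1}{230} = - \frac{689}{230} \approx -2.9957$)
$v = -1284$ ($v = 280 - 1564 = -1284$)
$v b = \left(-1284\right) \left(- \frac{689}{230}\right) = \frac{442338}{115}$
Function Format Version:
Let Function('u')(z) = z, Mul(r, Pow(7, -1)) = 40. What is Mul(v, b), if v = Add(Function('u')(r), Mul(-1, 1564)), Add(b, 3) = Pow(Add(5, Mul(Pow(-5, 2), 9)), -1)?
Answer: Rational(442338, 115) ≈ 3846.4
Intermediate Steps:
r = 280 (r = Mul(7, 40) = 280)
b = Rational(-689, 230) (b = Add(-3, Pow(Add(5, Mul(Pow(-5, 2), 9)), -1)) = Add(-3, Pow(Add(5, Mul(25, 9)), -1)) = Add(-3, Pow(Add(5, 225), -1)) = Add(-3, Pow(230, -1)) = Add(-3, Rational(1, 230)) = Rational(-689, 230) ≈ -2.9957)
v = -1284 (v = Add(280, Mul(-1, 1564)) = Add(280, -1564) = -1284)
Mul(v, b) = Mul(-1284, Rational(-689, 230)) = Rational(442338, 115)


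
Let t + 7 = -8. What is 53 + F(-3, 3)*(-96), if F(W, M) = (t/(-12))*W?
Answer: 413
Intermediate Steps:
t = -15 (t = -7 - 8 = -15)
F(W, M) = 5*W/4 (F(W, M) = (-15/(-12))*W = (-15*(-1/12))*W = 5*W/4)
53 + F(-3, 3)*(-96) = 53 + ((5/4)*(-3))*(-96) = 53 - 15/4*(-96) = 53 + 360 = 413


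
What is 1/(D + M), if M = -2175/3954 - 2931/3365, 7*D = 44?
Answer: 31045490/151024299 ≈ 0.20557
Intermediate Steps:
D = 44/7 (D = (1/7)*44 = 44/7 ≈ 6.2857)
M = -6302683/4435070 (M = -2175*1/3954 - 2931*1/3365 = -725/1318 - 2931/3365 = -6302683/4435070 ≈ -1.4211)
1/(D + M) = 1/(44/7 - 6302683/4435070) = 1/(151024299/31045490) = 31045490/151024299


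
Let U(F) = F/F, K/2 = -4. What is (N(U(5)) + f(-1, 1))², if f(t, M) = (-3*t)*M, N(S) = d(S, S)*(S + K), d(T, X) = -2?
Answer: 289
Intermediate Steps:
K = -8 (K = 2*(-4) = -8)
U(F) = 1
N(S) = 16 - 2*S (N(S) = -2*(S - 8) = -2*(-8 + S) = 16 - 2*S)
f(t, M) = -3*M*t
(N(U(5)) + f(-1, 1))² = ((16 - 2*1) - 3*1*(-1))² = ((16 - 2) + 3)² = (14 + 3)² = 17² = 289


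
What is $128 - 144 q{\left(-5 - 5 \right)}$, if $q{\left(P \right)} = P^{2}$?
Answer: $-14272$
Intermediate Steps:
$128 - 144 q{\left(-5 - 5 \right)} = 128 - 144 \left(-5 - 5\right)^{2} = 128 - 144 \left(-10\right)^{2} = 128 - 14400 = -14272$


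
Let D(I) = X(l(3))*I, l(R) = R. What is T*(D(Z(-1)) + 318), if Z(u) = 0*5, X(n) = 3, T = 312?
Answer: 99216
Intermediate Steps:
Z(u) = 0
D(I) = 3*I
T*(D(Z(-1)) + 318) = 312*(3*0 + 318) = 312*(0 + 318) = 312*318 = 99216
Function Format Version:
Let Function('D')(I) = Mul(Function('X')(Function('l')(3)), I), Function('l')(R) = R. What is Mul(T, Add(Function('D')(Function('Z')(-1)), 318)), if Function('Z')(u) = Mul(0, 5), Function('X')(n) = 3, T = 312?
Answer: 99216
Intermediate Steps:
Function('Z')(u) = 0
Function('D')(I) = Mul(3, I)
Mul(T, Add(Function('D')(Function('Z')(-1)), 318)) = Mul(312, Add(Mul(3, 0), 318)) = Mul(312, Add(0, 318)) = Mul(312, 318) = 99216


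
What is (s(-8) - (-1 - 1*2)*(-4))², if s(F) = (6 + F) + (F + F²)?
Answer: 1764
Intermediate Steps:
s(F) = 6 + F² + 2*F
(s(-8) - (-1 - 1*2)*(-4))² = ((6 + (-8)² + 2*(-8)) - (-1 - 1*2)*(-4))² = ((6 + 64 - 16) - (-1 - 2)*(-4))² = (54 - 1*(-3)*(-4))² = (54 + 3*(-4))² = (54 - 12)² = 42² = 1764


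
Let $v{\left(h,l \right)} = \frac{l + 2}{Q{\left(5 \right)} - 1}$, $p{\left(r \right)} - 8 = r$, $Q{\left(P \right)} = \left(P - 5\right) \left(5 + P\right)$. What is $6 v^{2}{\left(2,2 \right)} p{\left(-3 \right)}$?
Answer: $480$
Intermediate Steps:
$Q{\left(P \right)} = \left(-5 + P\right) \left(5 + P\right)$
$p{\left(r \right)} = 8 + r$
$v{\left(h,l \right)} = -2 - l$ ($v{\left(h,l \right)} = \frac{l + 2}{\left(-25 + 5^{2}\right) - 1} = \frac{2 + l}{\left(-25 + 25\right) - 1} = \frac{2 + l}{0 - 1} = \frac{2 + l}{-1} = \left(2 + l\right) \left(-1\right) = -2 - l$)
$6 v^{2}{\left(2,2 \right)} p{\left(-3 \right)} = 6 \left(-2 - 2\right)^{2} \left(8 - 3\right) = 6 \left(-2 - 2\right)^{2} \cdot 5 = 6 \left(-4\right)^{2} \cdot 5 = 6 \cdot 16 \cdot 5 = 96 \cdot 5 = 480$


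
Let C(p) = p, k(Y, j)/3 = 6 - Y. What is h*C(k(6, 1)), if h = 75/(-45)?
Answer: 0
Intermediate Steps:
k(Y, j) = 18 - 3*Y (k(Y, j) = 3*(6 - Y) = 18 - 3*Y)
h = -5/3 (h = 75*(-1/45) = -5/3 ≈ -1.6667)
h*C(k(6, 1)) = -5*(18 - 3*6)/3 = -5*(18 - 18)/3 = -5/3*0 = 0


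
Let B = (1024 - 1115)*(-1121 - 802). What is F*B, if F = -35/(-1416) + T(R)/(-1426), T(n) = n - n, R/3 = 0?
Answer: 2041585/472 ≈ 4325.4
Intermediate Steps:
R = 0 (R = 3*0 = 0)
T(n) = 0
F = 35/1416 (F = -35/(-1416) + 0/(-1426) = -35*(-1/1416) + 0*(-1/1426) = 35/1416 + 0 = 35/1416 ≈ 0.024718)
B = 174993 (B = -91*(-1923) = 174993)
F*B = (35/1416)*174993 = 2041585/472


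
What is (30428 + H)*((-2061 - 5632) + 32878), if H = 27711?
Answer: 1464230715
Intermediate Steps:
(30428 + H)*((-2061 - 5632) + 32878) = (30428 + 27711)*((-2061 - 5632) + 32878) = 58139*(-7693 + 32878) = 58139*25185 = 1464230715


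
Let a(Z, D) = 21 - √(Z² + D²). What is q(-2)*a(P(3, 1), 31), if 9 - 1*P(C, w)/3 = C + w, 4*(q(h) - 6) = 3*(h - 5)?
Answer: 63/4 - 3*√1186/4 ≈ -10.079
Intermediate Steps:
q(h) = 9/4 + 3*h/4 (q(h) = 6 + (3*(h - 5))/4 = 6 + (3*(-5 + h))/4 = 6 + (-15 + 3*h)/4 = 6 + (-15/4 + 3*h/4) = 9/4 + 3*h/4)
P(C, w) = 27 - 3*C - 3*w (P(C, w) = 27 - 3*(C + w) = 27 + (-3*C - 3*w) = 27 - 3*C - 3*w)
a(Z, D) = 21 - √(D² + Z²)
q(-2)*a(P(3, 1), 31) = (9/4 + (¾)*(-2))*(21 - √(31² + (27 - 3*3 - 3*1)²)) = (9/4 - 3/2)*(21 - √(961 + (27 - 9 - 3)²)) = 3*(21 - √(961 + 15²))/4 = 3*(21 - √(961 + 225))/4 = 3*(21 - √1186)/4 = 63/4 - 3*√1186/4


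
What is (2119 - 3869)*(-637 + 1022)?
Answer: -673750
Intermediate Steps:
(2119 - 3869)*(-637 + 1022) = -1750*385 = -673750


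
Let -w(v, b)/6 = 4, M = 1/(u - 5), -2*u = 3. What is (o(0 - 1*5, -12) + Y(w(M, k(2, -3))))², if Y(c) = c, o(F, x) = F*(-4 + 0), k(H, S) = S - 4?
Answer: 16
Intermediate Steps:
u = -3/2 (u = -½*3 = -3/2 ≈ -1.5000)
k(H, S) = -4 + S
M = -2/13 (M = 1/(-3/2 - 5) = 1/(-13/2) = -2/13 ≈ -0.15385)
w(v, b) = -24 (w(v, b) = -6*4 = -24)
o(F, x) = -4*F (o(F, x) = F*(-4) = -4*F)
(o(0 - 1*5, -12) + Y(w(M, k(2, -3))))² = (-4*(0 - 1*5) - 24)² = (-4*(0 - 5) - 24)² = (-4*(-5) - 24)² = (20 - 24)² = (-4)² = 16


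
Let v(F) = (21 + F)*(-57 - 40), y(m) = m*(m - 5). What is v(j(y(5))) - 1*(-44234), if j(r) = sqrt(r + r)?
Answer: 42197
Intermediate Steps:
y(m) = m*(-5 + m)
j(r) = sqrt(2)*sqrt(r) (j(r) = sqrt(2*r) = sqrt(2)*sqrt(r))
v(F) = -2037 - 97*F (v(F) = (21 + F)*(-97) = -2037 - 97*F)
v(j(y(5))) - 1*(-44234) = (-2037 - 97*sqrt(2)*sqrt(5*(-5 + 5))) - 1*(-44234) = (-2037 - 97*sqrt(2)*sqrt(5*0)) + 44234 = (-2037 - 97*sqrt(2)*sqrt(0)) + 44234 = (-2037 - 97*sqrt(2)*0) + 44234 = (-2037 - 97*0) + 44234 = (-2037 + 0) + 44234 = -2037 + 44234 = 42197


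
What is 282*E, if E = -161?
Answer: -45402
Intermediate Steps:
282*E = 282*(-161) = -45402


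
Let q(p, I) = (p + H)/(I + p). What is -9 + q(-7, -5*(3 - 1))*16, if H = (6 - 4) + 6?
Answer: -169/17 ≈ -9.9412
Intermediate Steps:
H = 8 (H = 2 + 6 = 8)
q(p, I) = (8 + p)/(I + p) (q(p, I) = (p + 8)/(I + p) = (8 + p)/(I + p))
-9 + q(-7, -5*(3 - 1))*16 = -9 + ((8 - 7)/(-5*(3 - 1) - 7))*16 = -9 + (1/(-5*2 - 7))*16 = -9 + (1/(-10 - 7))*16 = -9 + (1/(-17))*16 = -9 - 1/17*1*16 = -9 - 1/17*16 = -9 - 16/17 = -169/17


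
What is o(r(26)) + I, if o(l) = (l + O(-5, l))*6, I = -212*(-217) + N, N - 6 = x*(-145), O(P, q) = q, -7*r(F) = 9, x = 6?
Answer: 315872/7 ≈ 45125.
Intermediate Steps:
r(F) = -9/7 (r(F) = -⅐*9 = -9/7)
N = -864 (N = 6 + 6*(-145) = 6 - 870 = -864)
I = 45140 (I = -212*(-217) - 864 = 46004 - 864 = 45140)
o(l) = 12*l (o(l) = (l + l)*6 = (2*l)*6 = 12*l)
o(r(26)) + I = 12*(-9/7) + 45140 = -108/7 + 45140 = 315872/7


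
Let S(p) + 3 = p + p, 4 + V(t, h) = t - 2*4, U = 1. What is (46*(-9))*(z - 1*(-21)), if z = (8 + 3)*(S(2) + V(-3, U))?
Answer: 55062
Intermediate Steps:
V(t, h) = -12 + t (V(t, h) = -4 + (t - 2*4) = -4 + (t - 8) = -4 + (-8 + t) = -12 + t)
S(p) = -3 + 2*p (S(p) = -3 + (p + p) = -3 + 2*p)
z = -154 (z = (8 + 3)*((-3 + 2*2) + (-12 - 3)) = 11*((-3 + 4) - 15) = 11*(1 - 15) = 11*(-14) = -154)
(46*(-9))*(z - 1*(-21)) = (46*(-9))*(-154 - 1*(-21)) = -414*(-154 + 21) = -414*(-133) = 55062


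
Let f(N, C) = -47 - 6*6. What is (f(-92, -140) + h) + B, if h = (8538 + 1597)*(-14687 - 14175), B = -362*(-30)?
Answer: -292505593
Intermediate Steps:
f(N, C) = -83 (f(N, C) = -47 - 36 = -83)
B = 10860
h = -292516370 (h = 10135*(-28862) = -292516370)
(f(-92, -140) + h) + B = (-83 - 292516370) + 10860 = -292516453 + 10860 = -292505593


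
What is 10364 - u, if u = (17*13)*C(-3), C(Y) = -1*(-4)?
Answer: 9480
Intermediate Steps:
C(Y) = 4
u = 884 (u = (17*13)*4 = 221*4 = 884)
10364 - u = 10364 - 1*884 = 10364 - 884 = 9480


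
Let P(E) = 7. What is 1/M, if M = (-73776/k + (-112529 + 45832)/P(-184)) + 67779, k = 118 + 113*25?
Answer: 6867/399836492 ≈ 1.7175e-5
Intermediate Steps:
k = 2943 (k = 118 + 2825 = 2943)
M = 399836492/6867 (M = (-73776/2943 + (-112529 + 45832)/7) + 67779 = (-73776*1/2943 - 66697*⅐) + 67779 = (-24592/981 - 66697/7) + 67779 = -65601901/6867 + 67779 = 399836492/6867 ≈ 58226.)
1/M = 1/(399836492/6867) = 6867/399836492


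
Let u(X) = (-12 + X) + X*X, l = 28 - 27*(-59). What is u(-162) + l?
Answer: 27691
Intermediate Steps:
l = 1621 (l = 28 + 1593 = 1621)
u(X) = -12 + X + X² (u(X) = (-12 + X) + X² = -12 + X + X²)
u(-162) + l = (-12 - 162 + (-162)²) + 1621 = (-12 - 162 + 26244) + 1621 = 26070 + 1621 = 27691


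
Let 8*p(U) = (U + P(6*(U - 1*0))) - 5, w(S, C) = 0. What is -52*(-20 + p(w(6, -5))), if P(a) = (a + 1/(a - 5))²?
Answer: 26806/25 ≈ 1072.2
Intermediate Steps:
P(a) = (a + 1/(-5 + a))²
p(U) = -5/8 + U/8 + (1 - 30*U + 36*U²)²/(8*(-5 + 6*U)²) (p(U) = ((U + (1 + (6*(U - 1*0))² - 30*(U - 1*0))²/(-5 + 6*(U - 1*0))²) - 5)/8 = ((U + (1 + (6*(U + 0))² - 30*(U + 0))²/(-5 + 6*(U + 0))²) - 5)/8 = ((U + (1 + (6*U)² - 30*U)²/(-5 + 6*U)²) - 5)/8 = ((U + (1 + 36*U² - 30*U)²/(-5 + 6*U)²) - 5)/8 = ((U + (1 - 30*U + 36*U²)²/(-5 + 6*U)²) - 5)/8 = (-5 + U + (1 - 30*U + 36*U²)²/(-5 + 6*U)²)/8 = -5/8 + U/8 + (1 - 30*U + 36*U²)²/(8*(-5 + 6*U)²))
-52*(-20 + p(w(6, -5))) = -52*(-20 + (-5/8 + (⅛)*0 + (1 - 30*0 + 36*0²)²/(8*(-5 + 6*0)²))) = -52*(-20 + (-5/8 + 0 + (1 + 0 + 36*0)²/(8*(-5 + 0)²))) = -52*(-20 + (-5/8 + 0 + (⅛)*(1 + 0 + 0)²/(-5)²)) = -52*(-20 + (-5/8 + 0 + (⅛)*(1/25)*1²)) = -52*(-20 + (-5/8 + 0 + (⅛)*(1/25)*1)) = -52*(-20 + (-5/8 + 0 + 1/200)) = -52*(-20 - 31/50) = -52*(-1031/50) = 26806/25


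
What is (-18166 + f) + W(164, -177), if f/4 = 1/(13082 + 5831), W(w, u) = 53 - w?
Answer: -345672897/18913 ≈ -18277.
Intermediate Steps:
f = 4/18913 (f = 4/(13082 + 5831) = 4/18913 ≈ 0.00021149)
(-18166 + f) + W(164, -177) = (-18166 + 4/18913) + (53 - 1*164) = -343573554/18913 + (53 - 164) = -343573554/18913 - 111 = -345672897/18913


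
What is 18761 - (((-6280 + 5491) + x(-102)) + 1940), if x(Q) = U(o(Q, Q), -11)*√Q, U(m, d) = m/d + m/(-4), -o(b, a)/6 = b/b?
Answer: 17610 - 45*I*√102/22 ≈ 17610.0 - 20.658*I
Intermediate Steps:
o(b, a) = -6 (o(b, a) = -6*b/b = -6*1 = -6)
U(m, d) = -m/4 + m/d (U(m, d) = m/d + m*(-¼) = m/d - m/4 = -m/4 + m/d)
x(Q) = 45*√Q/22 (x(Q) = (-¼*(-6) - 6/(-11))*√Q = (3/2 - 6*(-1/11))*√Q = (3/2 + 6/11)*√Q = 45*√Q/22)
18761 - (((-6280 + 5491) + x(-102)) + 1940) = 18761 - (((-6280 + 5491) + 45*√(-102)/22) + 1940) = 18761 - ((-789 + 45*(I*√102)/22) + 1940) = 18761 - ((-789 + 45*I*√102/22) + 1940) = 18761 - (1151 + 45*I*√102/22) = 18761 + (-1151 - 45*I*√102/22) = 17610 - 45*I*√102/22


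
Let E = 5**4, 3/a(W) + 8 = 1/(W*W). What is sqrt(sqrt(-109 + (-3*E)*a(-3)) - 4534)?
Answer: sqrt(-22855894 + 71*sqrt(3044906))/71 ≈ 67.152*I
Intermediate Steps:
a(W) = 3/(-8 + W**(-2)) (a(W) = 3/(-8 + 1/(W*W)) = 3/(-8 + 1/W**2) = 3/(-8 + W**(-2)))
E = 625
sqrt(sqrt(-109 + (-3*E)*a(-3)) - 4534) = sqrt(sqrt(-109 + (-3*625)*(-3*(-3)**2/(-1 + 8*(-3)**2))) - 4534) = sqrt(sqrt(-109 - (-5625)*9/(-1 + 8*9)) - 4534) = sqrt(sqrt(-109 - (-5625)*9/(-1 + 72)) - 4534) = sqrt(sqrt(-109 - (-5625)*9/71) - 4534) = sqrt(sqrt(-109 - 1875*(-27/71)) - 4534) = sqrt(sqrt(-109 + 50625/71) - 4534) = sqrt(sqrt(42886/71) - 4534) = sqrt(sqrt(3044906)/71 - 4534) = sqrt(-4534 + sqrt(3044906)/71)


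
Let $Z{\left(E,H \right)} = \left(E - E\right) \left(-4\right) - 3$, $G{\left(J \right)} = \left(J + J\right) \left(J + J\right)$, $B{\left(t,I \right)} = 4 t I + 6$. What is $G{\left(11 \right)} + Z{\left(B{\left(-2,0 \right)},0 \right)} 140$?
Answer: $64$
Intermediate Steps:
$B{\left(t,I \right)} = 6 + 4 I t$ ($B{\left(t,I \right)} = 4 I t + 6 = 6 + 4 I t$)
$G{\left(J \right)} = 4 J^{2}$ ($G{\left(J \right)} = 2 J 2 J = 4 J^{2}$)
$Z{\left(E,H \right)} = -3$ ($Z{\left(E,H \right)} = 0 \left(-4\right) - 3 = 0 - 3 = -3$)
$G{\left(11 \right)} + Z{\left(B{\left(-2,0 \right)},0 \right)} 140 = 4 \cdot 11^{2} - 420 = 4 \cdot 121 - 420 = 484 - 420 = 64$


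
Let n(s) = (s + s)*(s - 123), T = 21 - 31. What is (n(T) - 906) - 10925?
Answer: -9171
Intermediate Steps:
T = -10
n(s) = 2*s*(-123 + s) (n(s) = (2*s)*(-123 + s) = 2*s*(-123 + s))
(n(T) - 906) - 10925 = (2*(-10)*(-123 - 10) - 906) - 10925 = (2*(-10)*(-133) - 906) - 10925 = (2660 - 906) - 10925 = 1754 - 10925 = -9171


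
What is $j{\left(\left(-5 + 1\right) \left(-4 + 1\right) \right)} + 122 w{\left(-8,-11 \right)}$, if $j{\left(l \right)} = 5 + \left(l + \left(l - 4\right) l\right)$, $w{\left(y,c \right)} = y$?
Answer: $-863$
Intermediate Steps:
$j{\left(l \right)} = 5 + l + l \left(-4 + l\right)$ ($j{\left(l \right)} = 5 + \left(l + \left(l - 4\right) l\right) = 5 + \left(l + \left(-4 + l\right) l\right) = 5 + \left(l + l \left(-4 + l\right)\right) = 5 + l + l \left(-4 + l\right)$)
$j{\left(\left(-5 + 1\right) \left(-4 + 1\right) \right)} + 122 w{\left(-8,-11 \right)} = \left(5 + \left(\left(-5 + 1\right) \left(-4 + 1\right)\right)^{2} - 3 \left(-5 + 1\right) \left(-4 + 1\right)\right) + 122 \left(-8\right) = \left(5 + \left(\left(-4\right) \left(-3\right)\right)^{2} - 3 \left(\left(-4\right) \left(-3\right)\right)\right) - 976 = \left(5 + 12^{2} - 36\right) - 976 = \left(5 + 144 - 36\right) - 976 = 113 - 976 = -863$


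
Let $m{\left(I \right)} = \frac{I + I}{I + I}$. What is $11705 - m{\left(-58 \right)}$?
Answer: $11704$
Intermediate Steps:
$m{\left(I \right)} = 1$ ($m{\left(I \right)} = \frac{2 I}{2 I} = 2 I \frac{1}{2 I} = 1$)
$11705 - m{\left(-58 \right)} = 11705 - 1 = 11704$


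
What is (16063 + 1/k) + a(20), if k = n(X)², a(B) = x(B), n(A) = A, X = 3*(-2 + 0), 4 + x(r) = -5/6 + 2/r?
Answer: 2890493/180 ≈ 16058.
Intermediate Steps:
x(r) = -29/6 + 2/r (x(r) = -4 + (-5/6 + 2/r) = -4 + (-5*⅙ + 2/r) = -4 + (-⅚ + 2/r) = -29/6 + 2/r)
X = -6 (X = 3*(-2) = -6)
a(B) = -29/6 + 2/B
k = 36 (k = (-6)² = 36)
(16063 + 1/k) + a(20) = (16063 + 1/36) + (-29/6 + 2/20) = (16063 + 1/36) + (-29/6 + 2*(1/20)) = 578269/36 + (-29/6 + ⅒) = 578269/36 - 71/15 = 2890493/180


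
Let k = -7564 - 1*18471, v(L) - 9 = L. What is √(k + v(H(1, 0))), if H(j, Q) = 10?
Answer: 4*I*√1626 ≈ 161.29*I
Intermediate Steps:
v(L) = 9 + L
k = -26035 (k = -7564 - 18471 = -26035)
√(k + v(H(1, 0))) = √(-26035 + (9 + 10)) = √(-26035 + 19) = √(-26016) = 4*I*√1626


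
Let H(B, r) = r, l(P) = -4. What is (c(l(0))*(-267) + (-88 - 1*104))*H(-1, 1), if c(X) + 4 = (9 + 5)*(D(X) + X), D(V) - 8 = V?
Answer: 876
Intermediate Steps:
D(V) = 8 + V
c(X) = 108 + 28*X (c(X) = -4 + (9 + 5)*((8 + X) + X) = -4 + 14*(8 + 2*X) = -4 + (112 + 28*X) = 108 + 28*X)
(c(l(0))*(-267) + (-88 - 1*104))*H(-1, 1) = ((108 + 28*(-4))*(-267) + (-88 - 1*104))*1 = ((108 - 112)*(-267) + (-88 - 104))*1 = (-4*(-267) - 192)*1 = (1068 - 192)*1 = 876*1 = 876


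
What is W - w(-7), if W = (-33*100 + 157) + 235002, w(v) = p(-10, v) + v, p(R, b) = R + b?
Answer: 231883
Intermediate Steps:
w(v) = -10 + 2*v (w(v) = (-10 + v) + v = -10 + 2*v)
W = 231859 (W = (-3300 + 157) + 235002 = -3143 + 235002 = 231859)
W - w(-7) = 231859 - (-10 + 2*(-7)) = 231859 - (-10 - 14) = 231859 - 1*(-24) = 231859 + 24 = 231883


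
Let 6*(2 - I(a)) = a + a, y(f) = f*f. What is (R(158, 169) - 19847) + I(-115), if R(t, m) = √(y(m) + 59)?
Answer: -59420/3 + 6*√795 ≈ -19638.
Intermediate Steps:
y(f) = f²
I(a) = 2 - a/3 (I(a) = 2 - (a + a)/6 = 2 - a/3)
R(t, m) = √(59 + m²) (R(t, m) = √(m² + 59) = √(59 + m²))
(R(158, 169) - 19847) + I(-115) = (√(59 + 169²) - 19847) + (2 - ⅓*(-115)) = (√(59 + 28561) - 19847) + (2 + 115/3) = (√28620 - 19847) + 121/3 = (6*√795 - 19847) + 121/3 = (-19847 + 6*√795) + 121/3 = -59420/3 + 6*√795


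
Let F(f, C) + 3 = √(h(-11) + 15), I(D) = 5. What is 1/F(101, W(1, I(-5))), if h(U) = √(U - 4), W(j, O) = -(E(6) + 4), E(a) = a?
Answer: -1/(3 - √(15 + I*√15)) ≈ 0.84997 - 0.46599*I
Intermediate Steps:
W(j, O) = -10 (W(j, O) = -(6 + 4) = -1*10 = -10)
h(U) = √(-4 + U)
F(f, C) = -3 + √(15 + I*√15) (F(f, C) = -3 + √(√(-4 - 11) + 15) = -3 + √(√(-15) + 15) = -3 + √(I*√15 + 15) = -3 + √(15 + I*√15))
1/F(101, W(1, I(-5))) = 1/(-3 + √(15 + I*√15))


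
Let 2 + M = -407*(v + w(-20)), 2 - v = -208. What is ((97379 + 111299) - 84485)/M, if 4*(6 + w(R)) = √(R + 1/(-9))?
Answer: -1484891249760/992763232069 + 606558612*I*√181/992763232069 ≈ -1.4957 + 0.0082199*I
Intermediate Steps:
v = 210 (v = 2 - 1*(-208) = 2 + 208 = 210)
w(R) = -6 + √(-⅑ + R)/4 (w(R) = -6 + √(R + 1/(-9))/4 = -6 + √(R - ⅑)/4 = -6 + √(-⅑ + R)/4)
M = -83030 - 407*I*√181/12 (M = -2 - 407*(210 + (-6 + √(-1 + 9*(-20))/12)) = -2 - 407*(210 + (-6 + √(-1 - 180)/12)) = -2 - 407*(210 + (-6 + √(-181)/12)) = -2 - 407*(210 + (-6 + (I*√181)/12)) = -2 - 407*(210 + (-6 + I*√181/12)) = -2 - 407*(204 + I*√181/12) = -2 + (-83028 - 407*I*√181/12) = -83030 - 407*I*√181/12 ≈ -83030.0 - 456.3*I)
((97379 + 111299) - 84485)/M = ((97379 + 111299) - 84485)/(-83030 - 407*I*√181/12) = (208678 - 84485)/(-83030 - 407*I*√181/12) = 124193/(-83030 - 407*I*√181/12)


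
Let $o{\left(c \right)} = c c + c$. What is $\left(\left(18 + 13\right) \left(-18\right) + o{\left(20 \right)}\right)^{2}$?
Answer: $19044$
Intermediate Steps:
$o{\left(c \right)} = c + c^{2}$ ($o{\left(c \right)} = c^{2} + c = c + c^{2}$)
$\left(\left(18 + 13\right) \left(-18\right) + o{\left(20 \right)}\right)^{2} = \left(\left(18 + 13\right) \left(-18\right) + 20 \left(1 + 20\right)\right)^{2} = \left(31 \left(-18\right) + 20 \cdot 21\right)^{2} = \left(-558 + 420\right)^{2} = \left(-138\right)^{2} = 19044$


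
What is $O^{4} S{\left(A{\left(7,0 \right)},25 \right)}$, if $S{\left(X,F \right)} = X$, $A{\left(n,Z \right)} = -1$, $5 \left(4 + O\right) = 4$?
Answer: $- \frac{65536}{625} \approx -104.86$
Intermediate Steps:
$O = - \frac{16}{5}$ ($O = -4 + \frac{1}{5} \cdot 4 = -4 + \frac{4}{5} = - \frac{16}{5} \approx -3.2$)
$O^{4} S{\left(A{\left(7,0 \right)},25 \right)} = \left(- \frac{16}{5}\right)^{4} \left(-1\right) = \frac{65536}{625} \left(-1\right) = - \frac{65536}{625}$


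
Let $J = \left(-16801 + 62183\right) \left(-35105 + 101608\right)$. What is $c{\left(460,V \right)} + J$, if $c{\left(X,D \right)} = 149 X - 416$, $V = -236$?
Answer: $3018107270$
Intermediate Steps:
$c{\left(X,D \right)} = -416 + 149 X$
$J = 3018039146$ ($J = 45382 \cdot 66503 = 3018039146$)
$c{\left(460,V \right)} + J = \left(-416 + 149 \cdot 460\right) + 3018039146 = \left(-416 + 68540\right) + 3018039146 = 68124 + 3018039146 = 3018107270$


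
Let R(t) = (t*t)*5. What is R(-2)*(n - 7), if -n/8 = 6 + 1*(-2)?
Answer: -780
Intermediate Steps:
R(t) = 5*t² (R(t) = t²*5 = 5*t²)
n = -32 (n = -8*(6 + 1*(-2)) = -8*(6 - 2) = -8*4 = -32)
R(-2)*(n - 7) = (5*(-2)²)*(-32 - 7) = (5*4)*(-39) = 20*(-39) = -780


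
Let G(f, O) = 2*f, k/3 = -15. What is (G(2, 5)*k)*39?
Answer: -7020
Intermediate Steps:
k = -45 (k = 3*(-15) = -45)
(G(2, 5)*k)*39 = ((2*2)*(-45))*39 = (4*(-45))*39 = -180*39 = -7020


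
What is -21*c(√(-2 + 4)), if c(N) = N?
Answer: -21*√2 ≈ -29.698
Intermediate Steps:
-21*c(√(-2 + 4)) = -21*√(-2 + 4) = -21*√2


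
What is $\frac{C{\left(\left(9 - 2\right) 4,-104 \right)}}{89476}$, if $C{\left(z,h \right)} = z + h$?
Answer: $- \frac{19}{22369} \approx -0.00084939$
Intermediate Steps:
$C{\left(z,h \right)} = h + z$
$\frac{C{\left(\left(9 - 2\right) 4,-104 \right)}}{89476} = \frac{-104 + \left(9 - 2\right) 4}{89476} = \left(-104 + 7 \cdot 4\right) \frac{1}{89476} = \left(-104 + 28\right) \frac{1}{89476} = \left(-76\right) \frac{1}{89476} = - \frac{19}{22369}$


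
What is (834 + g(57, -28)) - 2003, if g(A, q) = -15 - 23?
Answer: -1207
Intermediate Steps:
g(A, q) = -38
(834 + g(57, -28)) - 2003 = (834 - 38) - 2003 = 796 - 2003 = -1207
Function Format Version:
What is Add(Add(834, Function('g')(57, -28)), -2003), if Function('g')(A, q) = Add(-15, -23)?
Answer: -1207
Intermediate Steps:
Function('g')(A, q) = -38
Add(Add(834, Function('g')(57, -28)), -2003) = Add(Add(834, -38), -2003) = Add(796, -2003) = -1207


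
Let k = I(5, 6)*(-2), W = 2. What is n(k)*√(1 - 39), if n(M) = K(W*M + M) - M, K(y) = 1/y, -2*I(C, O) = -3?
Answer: 26*I*√38/9 ≈ 17.808*I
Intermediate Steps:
I(C, O) = 3/2 (I(C, O) = -½*(-3) = 3/2)
K(y) = 1/y
k = -3 (k = (3/2)*(-2) = -3)
n(M) = -M + 1/(3*M) (n(M) = 1/(2*M + M) - M = 1/(3*M) - M = -M + 1/(3*M))
n(k)*√(1 - 39) = (-1*(-3) + (⅓)/(-3))*√(1 - 39) = (3 + (⅓)*(-⅓))*√(-38) = (3 - ⅑)*(I*√38) = 26*(I*√38)/9 = 26*I*√38/9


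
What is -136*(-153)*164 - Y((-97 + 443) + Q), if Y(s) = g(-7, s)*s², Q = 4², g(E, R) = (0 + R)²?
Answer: -17169117424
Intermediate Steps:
g(E, R) = R²
Q = 16
Y(s) = s⁴ (Y(s) = s²*s² = s⁴)
-136*(-153)*164 - Y((-97 + 443) + Q) = -136*(-153)*164 - ((-97 + 443) + 16)⁴ = 20808*164 - (346 + 16)⁴ = 3412512 - 1*362⁴ = 3412512 - 1*17172529936 = 3412512 - 17172529936 = -17169117424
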